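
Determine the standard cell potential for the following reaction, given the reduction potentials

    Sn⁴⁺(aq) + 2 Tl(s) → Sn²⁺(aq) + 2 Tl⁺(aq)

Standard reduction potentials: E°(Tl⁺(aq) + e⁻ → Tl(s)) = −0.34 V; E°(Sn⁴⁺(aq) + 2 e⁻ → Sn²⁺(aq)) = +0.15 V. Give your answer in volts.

Sn⁴⁺(aq) gains electrons, so the Sn⁴⁺/Sn²⁺ couple is the cathode; the Tl⁺/Tl couple is the anode.
E°cell = E°(cathode) − E°(anode) = +0.15 − (−0.34) = +0.49 V.
The positive value indicates the reaction is spontaneous as written.

+0.49 V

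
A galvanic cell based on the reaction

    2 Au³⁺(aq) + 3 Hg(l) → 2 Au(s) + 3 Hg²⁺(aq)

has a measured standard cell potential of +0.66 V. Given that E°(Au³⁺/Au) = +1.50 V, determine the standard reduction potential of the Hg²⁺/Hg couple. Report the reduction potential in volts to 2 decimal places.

In the reaction as written the Au³⁺/Au couple is reduced (cathode) and Hg²⁺/Hg is oxidized (anode), so E°cell = E°(Au³⁺/Au) − E°(Hg²⁺/Hg).
E°(Hg²⁺/Hg) = E°(cathode) − E°cell = +1.50 − (+0.66) = +0.84 V.

+0.84 V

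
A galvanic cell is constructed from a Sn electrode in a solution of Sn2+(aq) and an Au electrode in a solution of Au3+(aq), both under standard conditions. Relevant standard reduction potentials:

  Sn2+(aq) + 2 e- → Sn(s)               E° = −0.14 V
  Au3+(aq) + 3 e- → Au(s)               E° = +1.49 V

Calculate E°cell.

Of the two couples in this cell, the one with the more positive reduction potential is reduced at the cathode: here that is Au³⁺/Au (+1.49 V); Sn²⁺/Sn (−0.14 V) is the anode.
E°cell = E°(cathode) − E°(anode) = +1.49 − (−0.14) = +1.63 V.

+1.63 V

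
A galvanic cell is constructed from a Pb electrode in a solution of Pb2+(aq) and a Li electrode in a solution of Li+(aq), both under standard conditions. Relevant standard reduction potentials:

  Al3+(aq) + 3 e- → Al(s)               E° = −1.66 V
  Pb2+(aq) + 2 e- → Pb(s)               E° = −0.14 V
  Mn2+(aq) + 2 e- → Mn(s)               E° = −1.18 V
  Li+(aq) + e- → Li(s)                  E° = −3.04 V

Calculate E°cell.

The Pb²⁺/Pb couple has the higher E°, so Pb ion is reduced (cathode) and Li is oxidized (anode).
E°cell = E°(cathode) − E°(anode) = −0.14 − (−3.04) = +2.90 V.

+2.90 V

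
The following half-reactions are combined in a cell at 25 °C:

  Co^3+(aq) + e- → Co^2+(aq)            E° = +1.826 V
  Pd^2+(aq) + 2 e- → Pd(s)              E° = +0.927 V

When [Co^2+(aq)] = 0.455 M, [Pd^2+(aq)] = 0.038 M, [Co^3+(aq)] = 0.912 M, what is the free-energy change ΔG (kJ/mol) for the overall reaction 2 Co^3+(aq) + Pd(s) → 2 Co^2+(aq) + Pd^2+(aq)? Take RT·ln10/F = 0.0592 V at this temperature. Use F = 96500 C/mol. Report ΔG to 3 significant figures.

−185 kJ/mol

The standard cell potential is +1.826 − (+0.927) = +0.899 V, with n = 2 electrons in the balanced equation.
Q = ([Co^2+(aq)]^2·[Pd^2+(aq)]) / [Co^3+(aq)]^2 = 0.00946, so log Q = −2.024 and E = +0.899 − (0.0592/2)(−2.024) = +0.9589 V.
Finally ΔG = −nFE = −(2)(96500 C/mol)(+0.9589 V) = −185 kJ/mol.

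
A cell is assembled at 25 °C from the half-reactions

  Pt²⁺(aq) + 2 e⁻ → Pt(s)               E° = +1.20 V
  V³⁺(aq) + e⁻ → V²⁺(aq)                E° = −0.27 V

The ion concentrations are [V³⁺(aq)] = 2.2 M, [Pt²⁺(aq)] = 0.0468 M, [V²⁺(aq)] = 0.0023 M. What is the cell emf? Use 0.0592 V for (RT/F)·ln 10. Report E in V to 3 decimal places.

Since E°(Pt²⁺/Pt) > E°(V³⁺/V²⁺), Pt²⁺/Pt serves as the cathode.
E°cell = +1.20 − (−0.27) = +1.47 V, with n = 2 electrons transferred.
The balanced reaction is Pt²⁺(aq) + 2 V²⁺(aq) → Pt(s) + 2 V³⁺(aq), so Q = [V³⁺(aq)]^2 / ([Pt²⁺(aq)]·[V²⁺(aq)]^2) = 1.95×10^7 and log Q = 7.291.
E = E° − (0.0592/n)·log Q = +1.47 − (0.0592/2)(7.291) = +1.254 V.

+1.254 V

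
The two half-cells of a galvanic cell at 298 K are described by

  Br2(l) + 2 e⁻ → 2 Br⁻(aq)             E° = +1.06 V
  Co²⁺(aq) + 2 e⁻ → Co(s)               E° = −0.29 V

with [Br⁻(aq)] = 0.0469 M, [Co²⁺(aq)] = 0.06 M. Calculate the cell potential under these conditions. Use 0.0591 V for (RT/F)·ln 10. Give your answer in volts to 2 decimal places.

+1.46 V

Since E°(Br₂/Br⁻) > E°(Co²⁺/Co), Br₂/Br⁻ serves as the cathode.
E°cell = E°cat − E°an = +1.06 − (−0.29) = +1.35 V; n = 2.
The balanced reaction is Br2(l) + Co(s) → 2 Br⁻(aq) + Co²⁺(aq), so Q = [Br⁻(aq)]^2·[Co²⁺(aq)] = 0.000132 and log Q = −3.880.
E = E° − (0.0591/n)·log Q = +1.35 − (0.0591/2)(−3.880) = +1.46 V.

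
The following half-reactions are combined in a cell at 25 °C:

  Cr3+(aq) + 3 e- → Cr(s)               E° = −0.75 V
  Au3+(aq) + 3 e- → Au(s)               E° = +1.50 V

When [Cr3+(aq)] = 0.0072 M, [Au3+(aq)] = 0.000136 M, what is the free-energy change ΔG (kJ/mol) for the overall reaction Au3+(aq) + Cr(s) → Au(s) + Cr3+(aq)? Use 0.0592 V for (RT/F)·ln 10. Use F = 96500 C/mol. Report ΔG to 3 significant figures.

−642 kJ/mol

The standard cell potential is +1.50 − (−0.75) = +2.25 V, with n = 3 electrons in the balanced equation.
The reaction quotient is [Cr3+(aq)] / [Au3+(aq)] = 52.9; by Nernst, E = +2.25 − (0.0592/3)(1.724) = +2.2160 V.
ΔG = −nFE = −(3)(96500)(+2.2160) J/mol = −642 kJ/mol.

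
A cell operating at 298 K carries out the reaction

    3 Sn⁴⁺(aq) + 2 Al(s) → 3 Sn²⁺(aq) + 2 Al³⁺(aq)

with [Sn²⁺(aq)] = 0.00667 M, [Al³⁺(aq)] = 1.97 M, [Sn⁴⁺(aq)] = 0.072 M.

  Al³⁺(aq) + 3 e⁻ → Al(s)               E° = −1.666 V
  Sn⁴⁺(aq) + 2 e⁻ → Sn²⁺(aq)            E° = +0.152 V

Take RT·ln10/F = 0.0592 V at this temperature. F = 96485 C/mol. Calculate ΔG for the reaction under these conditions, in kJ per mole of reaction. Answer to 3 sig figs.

−1070 kJ/mol

The standard cell potential is +0.152 − (−1.666) = +1.818 V, with n = 6 electrons in the balanced equation.
Here Q = ([Sn²⁺(aq)]^3·[Al³⁺(aq)]^2) / [Sn⁴⁺(aq)]^3 = 0.00309 (log Q = −2.511), giving E = +1.818 − (0.0592/6)·(−2.511) = +1.8428 V.
Then ΔG = −nFE = −6 × 96485 × +1.8428 J/mol = −1070 kJ/mol.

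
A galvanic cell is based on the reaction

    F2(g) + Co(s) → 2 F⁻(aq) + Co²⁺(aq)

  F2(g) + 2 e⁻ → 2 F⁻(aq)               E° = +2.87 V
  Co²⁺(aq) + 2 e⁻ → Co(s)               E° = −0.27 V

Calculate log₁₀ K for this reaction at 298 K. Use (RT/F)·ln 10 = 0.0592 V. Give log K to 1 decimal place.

log K = 106.1

The F₂/F⁻ couple is reduced (cathode); E°cell = +2.87 − (−0.27) = +3.14 V with n = 2.
At equilibrium E = 0, so log K = nE°cell / 0.0592 = (2)(+3.14) / 0.0592 = 106.1.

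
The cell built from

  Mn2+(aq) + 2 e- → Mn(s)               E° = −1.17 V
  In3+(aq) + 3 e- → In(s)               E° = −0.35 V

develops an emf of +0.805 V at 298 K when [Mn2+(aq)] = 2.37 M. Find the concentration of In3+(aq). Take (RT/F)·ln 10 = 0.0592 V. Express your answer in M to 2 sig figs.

0.63 M

The In³⁺/In couple has the larger reduction potential, so it is the cathode: E°cell = −0.35 − (−1.17) = +0.82 V and n = 6.
Rearranging E = E° − (0.0592/n)·log Q gives log Q = 6(+0.82 − (+0.805))/0.0592 = 1.520.
For 2 In3+(aq) + 3 Mn(s) → 2 In(s) + 3 Mn2+(aq), the reaction quotient is Q = [Mn2+(aq)]^3 / [In3+(aq)]^2.
Solving for the unknown gives log [In3+(aq)] = −0.198, so [In3+(aq)] ≈ 0.63 M.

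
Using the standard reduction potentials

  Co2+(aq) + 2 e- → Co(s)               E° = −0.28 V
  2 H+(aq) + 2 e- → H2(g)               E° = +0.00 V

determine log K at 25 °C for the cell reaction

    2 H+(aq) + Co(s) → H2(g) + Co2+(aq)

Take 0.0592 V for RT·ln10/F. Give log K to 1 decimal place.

The 2H⁺/H₂ couple is reduced (cathode); E°cell = +0.00 − (−0.28) = +0.28 V with n = 2.
At equilibrium E = 0, so log K = nE°cell / 0.0592 = (2)(+0.28) / 0.0592 = 9.5.

log K = 9.5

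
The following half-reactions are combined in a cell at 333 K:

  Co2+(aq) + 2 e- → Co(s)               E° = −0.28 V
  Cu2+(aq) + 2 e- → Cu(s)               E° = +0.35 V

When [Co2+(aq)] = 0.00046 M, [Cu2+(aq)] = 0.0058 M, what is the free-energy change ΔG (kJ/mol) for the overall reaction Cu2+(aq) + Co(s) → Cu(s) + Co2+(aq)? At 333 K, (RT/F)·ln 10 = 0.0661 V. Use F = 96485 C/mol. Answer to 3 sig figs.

−129 kJ/mol

With Cu²⁺/Cu reduced at the cathode, E°cell = +0.35 − (−0.28) = +0.63 V and n = 2.
Here Q = [Co2+(aq)] / [Cu2+(aq)] = 0.0793 (log Q = −1.101), giving E = +0.63 − (0.0661/2)·(−1.101) = +0.6664 V.
Finally ΔG = −nFE = −(2)(96485 C/mol)(+0.6664 V) = −129 kJ/mol.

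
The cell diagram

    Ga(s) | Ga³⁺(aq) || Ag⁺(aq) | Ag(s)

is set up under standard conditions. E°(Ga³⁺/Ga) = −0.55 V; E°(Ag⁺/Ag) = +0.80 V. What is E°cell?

By convention the left-hand electrode in cell notation is the anode (oxidation) and the right-hand electrode is the cathode (reduction).
E°cell = E°(right) − E°(left) = +0.80 − (−0.55) = +1.35 V.

+1.35 V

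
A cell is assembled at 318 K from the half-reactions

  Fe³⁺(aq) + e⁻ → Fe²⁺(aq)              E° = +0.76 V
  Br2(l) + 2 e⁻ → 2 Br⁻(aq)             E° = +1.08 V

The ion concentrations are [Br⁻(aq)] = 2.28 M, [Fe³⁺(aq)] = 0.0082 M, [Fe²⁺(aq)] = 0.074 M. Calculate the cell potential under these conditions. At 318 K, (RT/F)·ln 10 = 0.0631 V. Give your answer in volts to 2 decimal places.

The Br₂/Br⁻ couple has the more positive E°, so it is the cathode; Fe³⁺/Fe²⁺ is the anode.
E°cell = +1.08 − (+0.76) = +0.32 V, with n = 2 electrons transferred.
Balancing gives Br2(l) + 2 Fe²⁺(aq) → 2 Br⁻(aq) + 2 Fe³⁺(aq); hence Q = ([Br⁻(aq)]^2·[Fe³⁺(aq)]^2) / [Fe²⁺(aq)]^2 = 0.0638 (log Q = −1.195).
By the Nernst equation, E = +0.32 − (0.0631/2)·(−1.195) = +0.36 V.

+0.36 V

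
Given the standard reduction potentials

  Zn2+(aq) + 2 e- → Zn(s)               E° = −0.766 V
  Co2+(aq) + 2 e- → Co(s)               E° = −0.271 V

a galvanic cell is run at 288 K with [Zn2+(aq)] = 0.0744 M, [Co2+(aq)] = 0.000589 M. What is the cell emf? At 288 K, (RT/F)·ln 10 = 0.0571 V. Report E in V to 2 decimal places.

Co²⁺/Co is reduced (cathode, E° = −0.271 V) and Zn²⁺/Zn is oxidized (anode).
The standard potential is −0.271 − (−0.766) = +0.495 V and the balanced reaction transfers n = 2 electrons.
For the overall reaction Co2+(aq) + Zn(s) → Co(s) + Zn2+(aq), Q = [Zn2+(aq)] / [Co2+(aq)] = 126, giving log Q = 2.101.
E = E° − (0.0571/n)·log Q = +0.495 − (0.0571/2)(2.101) = +0.44 V.

+0.44 V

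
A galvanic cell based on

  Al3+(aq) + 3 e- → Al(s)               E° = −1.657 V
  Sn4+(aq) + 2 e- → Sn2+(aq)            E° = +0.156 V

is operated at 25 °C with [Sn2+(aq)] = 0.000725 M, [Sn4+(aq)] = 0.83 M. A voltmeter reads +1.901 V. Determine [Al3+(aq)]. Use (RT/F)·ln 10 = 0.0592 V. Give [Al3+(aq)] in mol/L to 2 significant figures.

The Sn⁴⁺/Sn²⁺ couple has the larger reduction potential, so it is the cathode: E°cell = +0.156 − (−1.657) = +1.813 V and n = 6.
Since E = E° − (0.0592/n)·log Q, log Q = n(E° − E)/0.0592 = −8.919.
The balanced reaction is 3 Sn4+(aq) + 2 Al(s) → 3 Sn2+(aq) + 2 Al3+(aq), so Q = ([Sn2+(aq)]^3·[Al3+(aq)]^2) / [Sn4+(aq)]^3.
Solving for the unknown gives log [Al3+(aq)] = 0.129, so [Al3+(aq)] ≈ 1.3 M.

1.3 M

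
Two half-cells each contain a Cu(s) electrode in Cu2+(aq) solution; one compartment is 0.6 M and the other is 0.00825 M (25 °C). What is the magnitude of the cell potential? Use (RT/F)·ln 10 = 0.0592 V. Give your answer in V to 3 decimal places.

0.055 V

For a concentration cell E°cell = 0, since both electrodes use the same couple.
The compartment with the higher Cu2+(aq) concentration (0.6 M) acts as the cathode; ions are reduced there and produced at the dilute (0.00825 M) anode.
With n = 2, Ecell = −(0.0592/2)·log([dilute]/[conc]) = −(0.0592/2)·log(0.00825/0.6) = +0.055 V.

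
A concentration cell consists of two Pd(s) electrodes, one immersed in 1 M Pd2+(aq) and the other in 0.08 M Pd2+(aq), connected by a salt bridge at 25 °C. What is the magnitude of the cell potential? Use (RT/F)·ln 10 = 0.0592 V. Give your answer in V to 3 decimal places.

0.032 V

For a concentration cell E°cell = 0, since both electrodes use the same couple.
The compartment with the higher Pd2+(aq) concentration (1 M) acts as the cathode; ions are reduced there and produced at the dilute (0.08 M) anode.
With n = 2, Ecell = −(0.0592/2)·log([dilute]/[conc]) = −(0.0592/2)·log(0.08/1) = +0.032 V.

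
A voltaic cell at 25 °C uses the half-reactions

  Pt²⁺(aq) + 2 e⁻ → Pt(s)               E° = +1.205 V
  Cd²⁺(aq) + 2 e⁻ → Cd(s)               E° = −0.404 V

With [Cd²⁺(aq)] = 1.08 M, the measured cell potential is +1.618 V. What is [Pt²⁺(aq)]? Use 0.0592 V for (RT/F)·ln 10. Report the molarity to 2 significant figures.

2.2 M

Pt²⁺/Pt is the cathode (higher E°); E°cell = +1.205 − (−0.404) = +1.609 V with n = 2.
From the Nernst equation, log Q = n(E° − E)/0.0592 = 2·(+1.609 − (+1.618))/0.0592 = −0.304.
For Pt²⁺(aq) + Cd(s) → Pt(s) + Cd²⁺(aq), the reaction quotient is Q = [Cd²⁺(aq)] / [Pt²⁺(aq)].
Isolating [Pt²⁺(aq)] in Q = 10^{−0.304} yields log [Pt²⁺(aq)] = 0.337, i.e. 2.2 M.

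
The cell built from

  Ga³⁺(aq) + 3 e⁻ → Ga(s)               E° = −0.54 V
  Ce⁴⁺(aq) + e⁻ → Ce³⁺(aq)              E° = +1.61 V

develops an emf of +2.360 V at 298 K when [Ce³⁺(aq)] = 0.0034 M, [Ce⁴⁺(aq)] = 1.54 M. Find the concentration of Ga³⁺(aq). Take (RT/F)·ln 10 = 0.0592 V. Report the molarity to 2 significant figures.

0.0021 M

Ce⁴⁺/Ce³⁺ is the cathode (higher E°); E°cell = +1.61 − (−0.54) = +2.15 V with n = 3.
From the Nernst equation, log Q = n(E° − E)/0.0592 = 3·(+2.15 − (+2.360))/0.0592 = −10.642.
The balanced reaction is 3 Ce⁴⁺(aq) + Ga(s) → 3 Ce³⁺(aq) + Ga³⁺(aq), so Q = ([Ce³⁺(aq)]^3·[Ga³⁺(aq)]) / [Ce⁴⁺(aq)]^3.
Isolating [Ga³⁺(aq)] in Q = 10^{−10.642} yields log [Ga³⁺(aq)] = −2.674, i.e. 0.0021 M.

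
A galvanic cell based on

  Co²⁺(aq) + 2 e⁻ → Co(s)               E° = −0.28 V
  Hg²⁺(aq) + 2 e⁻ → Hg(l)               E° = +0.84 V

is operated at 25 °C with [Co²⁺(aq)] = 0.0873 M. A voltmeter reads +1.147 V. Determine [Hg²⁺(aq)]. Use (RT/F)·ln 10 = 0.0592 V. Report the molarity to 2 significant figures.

0.71 M

Hg²⁺/Hg is the cathode (higher E°); E°cell = +0.84 − (−0.28) = +1.12 V with n = 2.
Rearranging E = E° − (0.0592/n)·log Q gives log Q = 2(+1.12 − (+1.147))/0.0592 = −0.912.
The balanced reaction is Hg²⁺(aq) + Co(s) → Hg(l) + Co²⁺(aq), so Q = [Co²⁺(aq)] / [Hg²⁺(aq)].
Isolating [Hg²⁺(aq)] in Q = 10^{−0.912} yields log [Hg²⁺(aq)] = −0.147, i.e. 0.71 M.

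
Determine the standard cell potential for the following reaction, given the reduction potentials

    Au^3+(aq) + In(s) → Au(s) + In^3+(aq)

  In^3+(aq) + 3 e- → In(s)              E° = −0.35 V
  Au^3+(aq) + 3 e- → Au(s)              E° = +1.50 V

In the reaction as written, Au^3+(aq) is reduced (cathode) and In^3+(aq) is produced by oxidation at the anode.
E°cell = E°(cathode) − E°(anode) = +1.50 − (−0.35) = +1.85 V.

+1.85 V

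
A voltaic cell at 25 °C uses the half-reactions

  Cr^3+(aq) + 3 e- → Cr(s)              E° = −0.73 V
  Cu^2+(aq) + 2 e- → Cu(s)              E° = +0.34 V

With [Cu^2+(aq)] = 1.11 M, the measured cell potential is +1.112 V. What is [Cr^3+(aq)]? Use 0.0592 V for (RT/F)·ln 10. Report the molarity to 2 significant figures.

The Cu²⁺/Cu couple has the larger reduction potential, so it is the cathode: E°cell = +0.34 − (−0.73) = +1.07 V and n = 6.
Rearranging E = E° − (0.0592/n)·log Q gives log Q = 6(+1.07 − (+1.112))/0.0592 = −4.257.
The balanced reaction is 3 Cu^2+(aq) + 2 Cr(s) → 3 Cu(s) + 2 Cr^3+(aq), so Q = [Cr^3+(aq)]^2 / [Cu^2+(aq)]^3.
Isolating [Cr^3+(aq)] in Q = 10^{−4.257} yields log [Cr^3+(aq)] = −2.061, i.e. 0.0087 M.

0.0087 M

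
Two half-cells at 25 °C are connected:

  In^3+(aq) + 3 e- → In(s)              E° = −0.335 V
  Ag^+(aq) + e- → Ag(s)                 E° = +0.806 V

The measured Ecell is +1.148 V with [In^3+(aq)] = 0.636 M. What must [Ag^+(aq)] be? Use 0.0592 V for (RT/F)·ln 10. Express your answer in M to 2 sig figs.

1.1 M

With Ag⁺/Ag at the cathode and In³⁺/In at the anode, E°cell = +0.806 − (−0.335) = +1.141 V (n = 3).
Rearranging E = E° − (0.0592/n)·log Q gives log Q = 3(+1.141 − (+1.148))/0.0592 = −0.355.
Balancing electrons gives 3 Ag^+(aq) + In(s) → 3 Ag(s) + In^3+(aq); thus Q = [In^3+(aq)] / [Ag^+(aq)]^3.
Substituting the known concentrations and solving, log [Ag^+(aq)] = 0.053 and [Ag^+(aq)] = 1.1 M.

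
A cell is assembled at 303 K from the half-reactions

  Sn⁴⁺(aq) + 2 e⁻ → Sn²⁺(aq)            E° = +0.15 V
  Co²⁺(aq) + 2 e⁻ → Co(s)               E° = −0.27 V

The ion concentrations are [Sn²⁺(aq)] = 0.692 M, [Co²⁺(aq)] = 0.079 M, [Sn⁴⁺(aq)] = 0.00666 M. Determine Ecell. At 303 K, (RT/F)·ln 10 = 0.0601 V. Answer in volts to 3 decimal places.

+0.393 V

The Sn⁴⁺/Sn²⁺ couple has the more positive E°, so it is the cathode; Co²⁺/Co is the anode.
E°cell = +0.15 − (−0.27) = +0.42 V, with n = 2 electrons transferred.
Balancing gives Sn⁴⁺(aq) + Co(s) → Sn²⁺(aq) + Co²⁺(aq); hence Q = ([Sn²⁺(aq)]·[Co²⁺(aq)]) / [Sn⁴⁺(aq)] = 8.21 (log Q = 0.914).
Applying E = E° − (RT ln10/nF)·log Q gives +0.42 − (0.0601/2)(0.914) = +0.393 V.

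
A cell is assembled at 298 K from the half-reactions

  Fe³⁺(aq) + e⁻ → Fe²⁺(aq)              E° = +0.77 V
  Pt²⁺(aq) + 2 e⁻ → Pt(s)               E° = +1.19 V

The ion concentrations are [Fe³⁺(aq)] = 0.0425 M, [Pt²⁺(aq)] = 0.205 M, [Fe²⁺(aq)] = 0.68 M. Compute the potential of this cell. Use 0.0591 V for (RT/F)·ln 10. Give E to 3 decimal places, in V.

Since E°(Pt²⁺/Pt) > E°(Fe³⁺/Fe²⁺), Pt²⁺/Pt serves as the cathode.
The standard potential is +1.19 − (+0.77) = +0.42 V and the balanced reaction transfers n = 2 electrons.
Balancing gives Pt²⁺(aq) + 2 Fe²⁺(aq) → Pt(s) + 2 Fe³⁺(aq); hence Q = [Fe³⁺(aq)]^2 / ([Pt²⁺(aq)]·[Fe²⁺(aq)]^2) = 0.0191 (log Q = −1.720).
By the Nernst equation, E = +0.42 − (0.0591/2)·(−1.720) = +0.471 V.

+0.471 V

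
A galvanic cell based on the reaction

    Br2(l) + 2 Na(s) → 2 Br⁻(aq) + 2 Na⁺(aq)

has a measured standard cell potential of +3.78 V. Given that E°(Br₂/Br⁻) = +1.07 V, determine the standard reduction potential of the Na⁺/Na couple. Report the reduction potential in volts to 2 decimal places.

−2.71 V

In the reaction as written the Br₂/Br⁻ couple is reduced (cathode) and Na⁺/Na is oxidized (anode), so E°cell = E°(Br₂/Br⁻) − E°(Na⁺/Na).
E°(Na⁺/Na) = E°(cathode) − E°cell = +1.07 − (+3.78) = −2.71 V.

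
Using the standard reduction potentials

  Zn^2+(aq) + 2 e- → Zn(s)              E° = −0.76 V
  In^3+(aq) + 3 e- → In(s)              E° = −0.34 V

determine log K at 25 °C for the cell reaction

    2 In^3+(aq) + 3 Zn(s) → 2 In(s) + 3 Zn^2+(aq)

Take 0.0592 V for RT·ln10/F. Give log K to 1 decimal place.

log K = 42.6

The In³⁺/In couple is reduced (cathode); E°cell = −0.34 − (−0.76) = +0.42 V with n = 6.
At equilibrium E = 0, so log K = nE°cell / 0.0592 = (6)(+0.42) / 0.0592 = 42.6.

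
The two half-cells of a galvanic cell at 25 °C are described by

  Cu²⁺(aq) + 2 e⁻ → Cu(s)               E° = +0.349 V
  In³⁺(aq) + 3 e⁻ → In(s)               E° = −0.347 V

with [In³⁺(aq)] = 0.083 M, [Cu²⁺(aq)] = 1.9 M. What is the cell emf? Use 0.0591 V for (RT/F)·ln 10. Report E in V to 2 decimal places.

The Cu²⁺/Cu couple has the more positive E°, so it is the cathode; In³⁺/In is the anode.
E°cell = E°cat − E°an = +0.349 − (−0.347) = +0.696 V; n = 6.
The balanced reaction is 3 Cu²⁺(aq) + 2 In(s) → 3 Cu(s) + 2 In³⁺(aq), so Q = [In³⁺(aq)]^2 / [Cu²⁺(aq)]^3 = 0.001 and log Q = −2.998.
E = E° − (0.0591/n)·log Q = +0.696 − (0.0591/6)(−2.998) = +0.73 V.

+0.73 V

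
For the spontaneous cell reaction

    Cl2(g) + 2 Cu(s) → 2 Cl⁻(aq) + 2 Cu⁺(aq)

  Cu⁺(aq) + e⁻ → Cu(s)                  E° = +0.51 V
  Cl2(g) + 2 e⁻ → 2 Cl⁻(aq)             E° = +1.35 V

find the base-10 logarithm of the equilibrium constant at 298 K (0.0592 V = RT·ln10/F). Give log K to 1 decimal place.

log K = 28.4

The Cl₂/Cl⁻ couple is reduced (cathode); E°cell = +1.35 − (+0.51) = +0.84 V with n = 2.
At equilibrium E = 0, so log K = nE°cell / 0.0592 = (2)(+0.84) / 0.0592 = 28.4.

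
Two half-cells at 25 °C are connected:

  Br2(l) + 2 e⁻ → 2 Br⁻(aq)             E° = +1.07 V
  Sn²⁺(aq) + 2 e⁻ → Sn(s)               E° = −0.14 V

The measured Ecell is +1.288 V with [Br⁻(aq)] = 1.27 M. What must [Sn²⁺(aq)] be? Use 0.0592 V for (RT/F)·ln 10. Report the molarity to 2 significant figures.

0.0014 M

The Br₂/Br⁻ couple has the larger reduction potential, so it is the cathode: E°cell = +1.07 − (−0.14) = +1.21 V and n = 2.
Rearranging E = E° − (0.0592/n)·log Q gives log Q = 2(+1.21 − (+1.288))/0.0592 = −2.635.
Balancing electrons gives Br2(l) + Sn(s) → 2 Br⁻(aq) + Sn²⁺(aq); thus Q = [Br⁻(aq)]^2·[Sn²⁺(aq)].
Substituting the known concentrations and solving, log [Sn²⁺(aq)] = −2.843 and [Sn²⁺(aq)] = 0.0014 M.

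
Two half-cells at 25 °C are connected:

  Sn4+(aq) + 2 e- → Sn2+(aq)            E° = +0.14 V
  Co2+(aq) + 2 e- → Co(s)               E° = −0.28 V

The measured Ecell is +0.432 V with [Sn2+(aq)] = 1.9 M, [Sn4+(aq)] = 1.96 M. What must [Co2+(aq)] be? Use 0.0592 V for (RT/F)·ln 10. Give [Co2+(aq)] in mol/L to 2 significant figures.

Sn⁴⁺/Sn²⁺ is the cathode (higher E°); E°cell = +0.14 − (−0.28) = +0.42 V with n = 2.
From the Nernst equation, log Q = n(E° − E)/0.0592 = 2·(+0.42 − (+0.432))/0.0592 = −0.405.
The balanced reaction is Sn4+(aq) + Co(s) → Sn2+(aq) + Co2+(aq), so Q = ([Sn2+(aq)]·[Co2+(aq)]) / [Sn4+(aq)].
Isolating [Co2+(aq)] in Q = 10^{−0.405} yields log [Co2+(aq)] = −0.391, i.e. 0.41 M.

0.41 M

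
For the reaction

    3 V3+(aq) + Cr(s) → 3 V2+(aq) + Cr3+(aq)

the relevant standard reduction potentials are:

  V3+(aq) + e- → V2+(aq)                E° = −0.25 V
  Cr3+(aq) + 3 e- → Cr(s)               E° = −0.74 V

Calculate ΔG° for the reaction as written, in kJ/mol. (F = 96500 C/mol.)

−142 kJ/mol

In the reaction as written V3+(aq) is reduced, so the V³⁺/V²⁺ couple is the cathode and Cr³⁺/Cr is the anode.
E°cell = −0.25 − (−0.74) = +0.49 V; balancing electrons gives n = 3.
ΔG° = −nFE°cell = −(3)(96500)(+0.49) J/mol = −142 kJ/mol.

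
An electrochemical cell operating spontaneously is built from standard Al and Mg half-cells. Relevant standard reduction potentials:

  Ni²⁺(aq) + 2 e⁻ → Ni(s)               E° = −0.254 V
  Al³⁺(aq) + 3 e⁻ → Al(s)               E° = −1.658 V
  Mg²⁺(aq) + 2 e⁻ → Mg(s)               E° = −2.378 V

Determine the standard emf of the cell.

+0.720 V

Of the two couples in this cell, the one with the more positive reduction potential is reduced at the cathode: here that is Al³⁺/Al (−1.658 V); Mg²⁺/Mg (−2.378 V) is the anode.
E°cell = E°(cathode) − E°(anode) = −1.658 − (−2.378) = +0.720 V.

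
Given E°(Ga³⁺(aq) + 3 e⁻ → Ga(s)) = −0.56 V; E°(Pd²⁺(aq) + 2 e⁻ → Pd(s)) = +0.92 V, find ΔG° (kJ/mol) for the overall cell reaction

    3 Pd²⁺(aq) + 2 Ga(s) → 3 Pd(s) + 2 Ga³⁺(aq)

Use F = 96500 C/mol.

−857 kJ/mol

In the reaction as written Pd²⁺(aq) is reduced, so the Pd²⁺/Pd couple is the cathode and Ga³⁺/Ga is the anode.
E°cell = +0.92 − (−0.56) = +1.48 V; balancing electrons gives n = 6.
ΔG° = −nFE°cell = −(6)(96500)(+1.48) J/mol = −857 kJ/mol.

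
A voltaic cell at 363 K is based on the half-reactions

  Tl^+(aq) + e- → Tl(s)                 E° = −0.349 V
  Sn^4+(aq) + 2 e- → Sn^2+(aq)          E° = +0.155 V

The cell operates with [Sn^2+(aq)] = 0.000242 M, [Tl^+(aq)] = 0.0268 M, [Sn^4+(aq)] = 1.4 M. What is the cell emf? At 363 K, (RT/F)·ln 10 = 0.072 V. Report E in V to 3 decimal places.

The Sn⁴⁺/Sn²⁺ couple has the more positive E°, so it is the cathode; Tl⁺/Tl is the anode.
The standard potential is +0.155 − (−0.349) = +0.504 V and the balanced reaction transfers n = 2 electrons.
The balanced reaction is Sn^4+(aq) + 2 Tl(s) → Sn^2+(aq) + 2 Tl^+(aq), so Q = ([Sn^2+(aq)]·[Tl^+(aq)]^2) / [Sn^4+(aq)] = 1.24×10^−7 and log Q = −6.906.
Applying E = E° − (RT ln10/nF)·log Q gives +0.504 − (0.072/2)(−6.906) = +0.753 V.

+0.753 V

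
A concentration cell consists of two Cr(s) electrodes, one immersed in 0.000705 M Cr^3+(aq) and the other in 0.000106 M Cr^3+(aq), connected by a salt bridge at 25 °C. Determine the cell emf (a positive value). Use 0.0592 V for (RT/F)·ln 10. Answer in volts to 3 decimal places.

0.016 V

For a concentration cell E°cell = 0, since both electrodes use the same couple.
The compartment with the higher Cr^3+(aq) concentration (0.000705 M) acts as the cathode; ions are reduced there and produced at the dilute (0.000106 M) anode.
With n = 3, Ecell = −(0.0592/3)·log([dilute]/[conc]) = −(0.0592/3)·log(0.000106/0.000705) = +0.016 V.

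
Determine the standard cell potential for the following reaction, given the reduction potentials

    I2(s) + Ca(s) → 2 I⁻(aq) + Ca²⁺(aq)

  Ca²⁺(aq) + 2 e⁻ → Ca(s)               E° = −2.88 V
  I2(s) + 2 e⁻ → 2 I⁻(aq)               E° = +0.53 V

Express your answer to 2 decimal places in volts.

+3.41 V

In the reaction as written, I2(s) is reduced (cathode) and Ca²⁺(aq) is produced by oxidation at the anode.
E°cell = E°(cathode) − E°(anode) = +0.53 − (−2.88) = +3.41 V.
The positive value indicates the reaction is spontaneous as written.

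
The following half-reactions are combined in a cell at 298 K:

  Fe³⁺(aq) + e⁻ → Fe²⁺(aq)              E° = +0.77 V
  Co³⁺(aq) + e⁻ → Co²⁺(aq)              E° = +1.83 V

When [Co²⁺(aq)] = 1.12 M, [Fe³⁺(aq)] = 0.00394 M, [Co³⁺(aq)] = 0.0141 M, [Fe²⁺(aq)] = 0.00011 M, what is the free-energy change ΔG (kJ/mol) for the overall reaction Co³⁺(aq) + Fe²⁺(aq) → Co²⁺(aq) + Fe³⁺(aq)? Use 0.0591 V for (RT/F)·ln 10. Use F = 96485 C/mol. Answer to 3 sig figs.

The standard cell potential is +1.83 − (+0.77) = +1.06 V, with n = 1 electron in the balanced equation.
Here Q = ([Co²⁺(aq)]·[Fe³⁺(aq)]) / ([Co³⁺(aq)]·[Fe²⁺(aq)]) = 2.85×10^3 (log Q = 3.454), giving E = +1.06 − (0.0591/1)·(3.454) = +0.8559 V.
Then ΔG = −nFE = −1 × 96485 × +0.8559 J/mol = −82.6 kJ/mol.

−82.6 kJ/mol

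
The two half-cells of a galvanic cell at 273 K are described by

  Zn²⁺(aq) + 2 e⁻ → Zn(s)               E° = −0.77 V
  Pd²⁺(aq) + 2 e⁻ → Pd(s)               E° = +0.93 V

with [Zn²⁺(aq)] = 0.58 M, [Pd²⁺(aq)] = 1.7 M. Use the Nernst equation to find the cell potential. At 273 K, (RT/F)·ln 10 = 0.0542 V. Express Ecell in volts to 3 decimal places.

+1.713 V

Pd²⁺/Pd is reduced (cathode, E° = +0.93 V) and Zn²⁺/Zn is oxidized (anode).
E°cell = +0.93 − (−0.77) = +1.70 V, with n = 2 electrons transferred.
Balancing gives Pd²⁺(aq) + Zn(s) → Pd(s) + Zn²⁺(aq); hence Q = [Zn²⁺(aq)] / [Pd²⁺(aq)] = 0.341 (log Q = −0.467).
By the Nernst equation, E = +1.70 − (0.0542/2)·(−0.467) = +1.713 V.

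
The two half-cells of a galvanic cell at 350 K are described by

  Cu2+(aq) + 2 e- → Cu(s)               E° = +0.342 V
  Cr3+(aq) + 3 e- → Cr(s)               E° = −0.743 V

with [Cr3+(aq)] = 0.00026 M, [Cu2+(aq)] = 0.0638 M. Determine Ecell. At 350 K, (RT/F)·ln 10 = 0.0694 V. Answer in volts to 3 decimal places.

Cu²⁺/Cu is reduced (cathode, E° = +0.342 V) and Cr³⁺/Cr is oxidized (anode).
E°cell = E°cat − E°an = +0.342 − (−0.743) = +1.085 V; n = 6.
Balancing gives 3 Cu2+(aq) + 2 Cr(s) → 3 Cu(s) + 2 Cr3+(aq); hence Q = [Cr3+(aq)]^2 / [Cu2+(aq)]^3 = 0.00026 (log Q = −3.585).
E = E° − (0.0694/n)·log Q = +1.085 − (0.0694/6)(−3.585) = +1.126 V.

+1.126 V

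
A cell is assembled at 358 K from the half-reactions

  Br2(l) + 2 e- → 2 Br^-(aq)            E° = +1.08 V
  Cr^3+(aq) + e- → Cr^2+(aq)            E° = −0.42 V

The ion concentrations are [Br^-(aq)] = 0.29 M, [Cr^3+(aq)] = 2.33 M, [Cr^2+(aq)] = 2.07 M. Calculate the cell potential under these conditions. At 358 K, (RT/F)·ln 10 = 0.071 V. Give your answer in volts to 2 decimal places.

Br₂/Br⁻ is reduced (cathode, E° = +1.08 V) and Cr³⁺/Cr²⁺ is oxidized (anode).
E°cell = +1.08 − (−0.42) = +1.50 V, with n = 2 electrons transferred.
For the overall reaction Br2(l) + 2 Cr^2+(aq) → 2 Br^-(aq) + 2 Cr^3+(aq), Q = ([Br^-(aq)]^2·[Cr^3+(aq)]^2) / [Cr^2+(aq)]^2 = 0.107, giving log Q = −0.972.
By the Nernst equation, E = +1.50 − (0.071/2)·(−0.972) = +1.53 V.

+1.53 V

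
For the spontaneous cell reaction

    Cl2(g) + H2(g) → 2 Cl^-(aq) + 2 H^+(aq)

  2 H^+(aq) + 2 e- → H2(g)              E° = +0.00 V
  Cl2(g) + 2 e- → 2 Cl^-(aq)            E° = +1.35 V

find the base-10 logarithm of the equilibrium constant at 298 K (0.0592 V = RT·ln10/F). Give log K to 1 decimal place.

The Cl₂/Cl⁻ couple is reduced (cathode); E°cell = +1.35 − (+0.00) = +1.35 V with n = 2.
At equilibrium E = 0, so log K = nE°cell / 0.0592 = (2)(+1.35) / 0.0592 = 45.6.

log K = 45.6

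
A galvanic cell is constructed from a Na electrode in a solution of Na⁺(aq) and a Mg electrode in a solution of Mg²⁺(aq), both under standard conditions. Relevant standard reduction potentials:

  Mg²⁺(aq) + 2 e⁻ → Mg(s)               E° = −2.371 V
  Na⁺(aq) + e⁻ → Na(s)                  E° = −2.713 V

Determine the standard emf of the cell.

The Mg²⁺/Mg couple has the higher E°, so Mg ion is reduced (cathode) and Na is oxidized (anode).
E°cell = E°(cathode) − E°(anode) = −2.371 − (−2.713) = +0.342 V.

+0.342 V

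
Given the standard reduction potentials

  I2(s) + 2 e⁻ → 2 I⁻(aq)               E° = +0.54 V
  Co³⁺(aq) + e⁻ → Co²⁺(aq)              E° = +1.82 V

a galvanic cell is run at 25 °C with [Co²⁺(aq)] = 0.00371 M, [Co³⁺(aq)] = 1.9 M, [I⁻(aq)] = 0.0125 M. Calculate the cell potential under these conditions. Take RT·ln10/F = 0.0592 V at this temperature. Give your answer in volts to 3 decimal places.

Since E°(Co³⁺/Co²⁺) > E°(I₂/I⁻), Co³⁺/Co²⁺ serves as the cathode.
E°cell = E°cat − E°an = +1.82 − (+0.54) = +1.28 V; n = 2.
Balancing gives 2 Co³⁺(aq) + 2 I⁻(aq) → 2 Co²⁺(aq) + I2(s); hence Q = [Co²⁺(aq)]^2 / ([Co³⁺(aq)]^2·[I⁻(aq)]^2) = 0.0244 (log Q = −1.613).
By the Nernst equation, E = +1.28 − (0.0592/2)·(−1.613) = +1.328 V.

+1.328 V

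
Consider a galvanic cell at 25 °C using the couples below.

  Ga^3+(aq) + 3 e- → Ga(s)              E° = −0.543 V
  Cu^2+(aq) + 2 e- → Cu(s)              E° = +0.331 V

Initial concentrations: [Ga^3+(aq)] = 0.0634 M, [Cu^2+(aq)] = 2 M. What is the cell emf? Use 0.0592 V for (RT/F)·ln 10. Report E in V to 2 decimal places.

Since E°(Cu²⁺/Cu) > E°(Ga³⁺/Ga), Cu²⁺/Cu serves as the cathode.
E°cell = +0.331 − (−0.543) = +0.874 V, with n = 6 electrons transferred.
Balancing gives 3 Cu^2+(aq) + 2 Ga(s) → 3 Cu(s) + 2 Ga^3+(aq); hence Q = [Ga^3+(aq)]^2 / [Cu^2+(aq)]^3 = 0.000502 (log Q = −3.299).
By the Nernst equation, E = +0.874 − (0.0592/6)·(−3.299) = +0.91 V.

+0.91 V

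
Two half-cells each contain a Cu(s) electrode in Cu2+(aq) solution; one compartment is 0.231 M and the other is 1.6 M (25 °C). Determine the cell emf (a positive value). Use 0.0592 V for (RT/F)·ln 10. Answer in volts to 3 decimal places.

For a concentration cell E°cell = 0, since both electrodes use the same couple.
The compartment with the higher Cu2+(aq) concentration (1.6 M) acts as the cathode; ions are reduced there and produced at the dilute (0.231 M) anode.
With n = 2, Ecell = −(0.0592/2)·log([dilute]/[conc]) = −(0.0592/2)·log(0.231/1.6) = +0.025 V.

0.025 V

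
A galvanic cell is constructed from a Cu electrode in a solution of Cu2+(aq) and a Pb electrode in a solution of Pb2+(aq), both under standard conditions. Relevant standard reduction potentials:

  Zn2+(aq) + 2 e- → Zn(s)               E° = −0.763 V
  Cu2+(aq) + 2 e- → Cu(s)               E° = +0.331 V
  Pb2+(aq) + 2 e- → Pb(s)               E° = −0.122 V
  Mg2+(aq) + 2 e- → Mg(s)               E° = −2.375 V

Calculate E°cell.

Of the two couples in this cell, the one with the more positive reduction potential is reduced at the cathode: here that is Cu²⁺/Cu (+0.331 V); Pb²⁺/Pb (−0.122 V) is the anode.
E°cell = E°(cathode) − E°(anode) = +0.331 − (−0.122) = +0.453 V.

+0.453 V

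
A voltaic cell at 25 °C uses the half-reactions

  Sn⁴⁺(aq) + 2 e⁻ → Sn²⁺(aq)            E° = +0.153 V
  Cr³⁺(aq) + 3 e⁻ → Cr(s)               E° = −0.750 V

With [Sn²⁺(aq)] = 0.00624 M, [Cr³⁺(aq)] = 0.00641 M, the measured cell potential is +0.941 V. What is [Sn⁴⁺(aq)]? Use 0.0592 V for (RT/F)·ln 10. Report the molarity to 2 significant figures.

0.0041 M

Sn⁴⁺/Sn²⁺ is the cathode (higher E°); E°cell = +0.153 − (−0.750) = +0.903 V with n = 6.
From the Nernst equation, log Q = n(E° − E)/0.0592 = 6·(+0.903 − (+0.941))/0.0592 = −3.851.
Balancing electrons gives 3 Sn⁴⁺(aq) + 2 Cr(s) → 3 Sn²⁺(aq) + 2 Cr³⁺(aq); thus Q = ([Sn²⁺(aq)]^3·[Cr³⁺(aq)]^2) / [Sn⁴⁺(aq)]^3.
Solving for the unknown gives log [Sn⁴⁺(aq)] = −2.383, so [Sn⁴⁺(aq)] ≈ 0.0041 M.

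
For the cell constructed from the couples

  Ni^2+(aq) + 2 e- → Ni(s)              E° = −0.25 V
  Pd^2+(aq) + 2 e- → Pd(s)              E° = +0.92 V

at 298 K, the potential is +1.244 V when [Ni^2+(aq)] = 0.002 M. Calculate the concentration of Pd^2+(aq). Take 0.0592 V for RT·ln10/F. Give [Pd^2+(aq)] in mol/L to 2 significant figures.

With Pd²⁺/Pd at the cathode and Ni²⁺/Ni at the anode, E°cell = +0.92 − (−0.25) = +1.17 V (n = 2).
From the Nernst equation, log Q = n(E° − E)/0.0592 = 2·(+1.17 − (+1.244))/0.0592 = −2.500.
For Pd^2+(aq) + Ni(s) → Pd(s) + Ni^2+(aq), the reaction quotient is Q = [Ni^2+(aq)] / [Pd^2+(aq)].
Solving for the unknown gives log [Pd^2+(aq)] = −0.199, so [Pd^2+(aq)] ≈ 0.63 M.

0.63 M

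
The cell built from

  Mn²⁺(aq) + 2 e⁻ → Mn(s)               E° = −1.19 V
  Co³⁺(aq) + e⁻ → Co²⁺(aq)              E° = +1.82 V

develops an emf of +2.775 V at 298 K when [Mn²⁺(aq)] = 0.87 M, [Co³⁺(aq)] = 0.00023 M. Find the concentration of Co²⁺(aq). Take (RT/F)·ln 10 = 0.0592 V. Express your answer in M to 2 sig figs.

The Co³⁺/Co²⁺ couple has the larger reduction potential, so it is the cathode: E°cell = +1.82 − (−1.19) = +3.01 V and n = 2.
From the Nernst equation, log Q = n(E° − E)/0.0592 = 2·(+3.01 − (+2.775))/0.0592 = 7.939.
For 2 Co³⁺(aq) + Mn(s) → 2 Co²⁺(aq) + Mn²⁺(aq), the reaction quotient is Q = ([Co²⁺(aq)]^2·[Mn²⁺(aq)]) / [Co³⁺(aq)]^2.
Substituting the known concentrations and solving, log [Co²⁺(aq)] = 0.361 and [Co²⁺(aq)] = 2.3 M.

2.3 M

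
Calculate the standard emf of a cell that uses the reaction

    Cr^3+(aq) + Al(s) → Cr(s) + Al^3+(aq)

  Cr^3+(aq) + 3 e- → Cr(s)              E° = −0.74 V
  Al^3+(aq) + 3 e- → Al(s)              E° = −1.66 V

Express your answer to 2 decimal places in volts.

+0.92 V

In the reaction as written, Cr^3+(aq) is reduced (cathode) and Al^3+(aq) is produced by oxidation at the anode.
E°cell = E°(cathode) − E°(anode) = −0.74 − (−1.66) = +0.92 V.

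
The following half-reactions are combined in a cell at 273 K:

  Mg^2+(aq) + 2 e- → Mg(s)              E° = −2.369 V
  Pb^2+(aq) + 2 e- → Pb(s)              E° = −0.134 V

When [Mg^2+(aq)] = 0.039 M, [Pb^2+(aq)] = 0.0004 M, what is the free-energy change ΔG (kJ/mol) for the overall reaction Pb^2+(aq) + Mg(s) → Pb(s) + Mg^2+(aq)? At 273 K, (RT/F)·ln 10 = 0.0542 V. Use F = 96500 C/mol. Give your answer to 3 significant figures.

E°cell = −0.134 − (−2.369) = +2.235 V; the balanced reaction transfers n = 2 electrons.
Q = [Mg^2+(aq)] / [Pb^2+(aq)] = 97.5, so log Q = 1.989 and E = +2.235 − (0.0542/2)(1.989) = +2.1811 V.
ΔG = −nFE = −(2)(96500)(+2.1811) J/mol = −421 kJ/mol.

−421 kJ/mol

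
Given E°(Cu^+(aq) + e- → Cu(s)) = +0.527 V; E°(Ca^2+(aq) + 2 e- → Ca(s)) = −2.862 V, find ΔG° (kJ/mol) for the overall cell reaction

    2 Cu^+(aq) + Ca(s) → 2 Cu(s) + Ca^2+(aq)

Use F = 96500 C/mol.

−654 kJ/mol

In the reaction as written Cu^+(aq) is reduced, so the Cu⁺/Cu couple is the cathode and Ca²⁺/Ca is the anode.
E°cell = +0.527 − (−2.862) = +3.389 V; balancing electrons gives n = 2.
ΔG° = −nFE°cell = −(2)(96500)(+3.389) J/mol = −654 kJ/mol.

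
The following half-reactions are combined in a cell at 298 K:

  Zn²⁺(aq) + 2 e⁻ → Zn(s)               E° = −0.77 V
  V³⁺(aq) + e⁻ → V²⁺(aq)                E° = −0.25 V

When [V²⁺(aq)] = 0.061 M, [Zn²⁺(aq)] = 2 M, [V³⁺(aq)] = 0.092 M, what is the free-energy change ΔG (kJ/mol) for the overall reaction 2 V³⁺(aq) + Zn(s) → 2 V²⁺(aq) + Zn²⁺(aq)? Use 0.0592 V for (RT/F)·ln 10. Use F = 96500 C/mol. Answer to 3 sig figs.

−101 kJ/mol

The standard cell potential is −0.25 − (−0.77) = +0.52 V, with n = 2 electrons in the balanced equation.
Q = ([V²⁺(aq)]^2·[Zn²⁺(aq)]) / [V³⁺(aq)]^2 = 0.879, so log Q = −0.056 and E = +0.52 − (0.0592/2)(−0.056) = +0.5217 V.
Then ΔG = −nFE = −2 × 96500 × +0.5217 J/mol = −101 kJ/mol.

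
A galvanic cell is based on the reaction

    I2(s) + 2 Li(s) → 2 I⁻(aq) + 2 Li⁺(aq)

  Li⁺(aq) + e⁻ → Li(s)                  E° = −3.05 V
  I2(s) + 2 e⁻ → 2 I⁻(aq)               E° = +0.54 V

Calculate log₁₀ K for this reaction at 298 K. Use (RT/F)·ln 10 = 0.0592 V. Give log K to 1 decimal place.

log K = 121.3

The I₂/I⁻ couple is reduced (cathode); E°cell = +0.54 − (−3.05) = +3.59 V with n = 2.
At equilibrium E = 0, so log K = nE°cell / 0.0592 = (2)(+3.59) / 0.0592 = 121.3.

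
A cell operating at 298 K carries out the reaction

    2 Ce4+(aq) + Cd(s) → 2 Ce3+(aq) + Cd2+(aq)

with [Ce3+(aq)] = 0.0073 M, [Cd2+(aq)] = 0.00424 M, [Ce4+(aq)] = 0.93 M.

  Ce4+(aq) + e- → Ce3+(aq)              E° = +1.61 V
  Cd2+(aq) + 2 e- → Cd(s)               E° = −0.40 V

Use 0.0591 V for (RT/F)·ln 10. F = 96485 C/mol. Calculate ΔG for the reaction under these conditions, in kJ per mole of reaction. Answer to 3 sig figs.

With Ce⁴⁺/Ce³⁺ reduced at the cathode, E°cell = +1.61 − (−0.40) = +2.01 V and n = 2.
The reaction quotient is ([Ce3+(aq)]^2·[Cd2+(aq)]) / [Ce4+(aq)]^2 = 2.61×10^−7; by Nernst, E = +2.01 − (0.0591/2)(−6.583) = +2.2045 V.
ΔG = −nFE = −(2)(96485)(+2.2045) J/mol = −425 kJ/mol.

−425 kJ/mol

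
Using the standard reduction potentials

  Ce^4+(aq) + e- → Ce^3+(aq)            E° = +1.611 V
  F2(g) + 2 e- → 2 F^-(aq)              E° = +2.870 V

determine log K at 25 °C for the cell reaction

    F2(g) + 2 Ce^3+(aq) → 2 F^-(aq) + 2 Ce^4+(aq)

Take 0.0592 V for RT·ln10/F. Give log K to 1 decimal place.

The F₂/F⁻ couple is reduced (cathode); E°cell = +2.870 − (+1.611) = +1.259 V with n = 2.
At equilibrium E = 0, so log K = nE°cell / 0.0592 = (2)(+1.259) / 0.0592 = 42.5.

log K = 42.5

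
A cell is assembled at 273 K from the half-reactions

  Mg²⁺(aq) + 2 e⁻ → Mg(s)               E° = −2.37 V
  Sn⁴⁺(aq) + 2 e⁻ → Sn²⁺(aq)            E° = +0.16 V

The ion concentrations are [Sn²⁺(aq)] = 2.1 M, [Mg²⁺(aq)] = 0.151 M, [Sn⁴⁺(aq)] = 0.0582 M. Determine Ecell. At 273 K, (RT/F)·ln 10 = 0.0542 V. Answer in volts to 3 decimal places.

+2.510 V

Since E°(Sn⁴⁺/Sn²⁺) > E°(Mg²⁺/Mg), Sn⁴⁺/Sn²⁺ serves as the cathode.
The standard potential is +0.16 − (−2.37) = +2.53 V and the balanced reaction transfers n = 2 electrons.
The balanced reaction is Sn⁴⁺(aq) + Mg(s) → Sn²⁺(aq) + Mg²⁺(aq), so Q = ([Sn²⁺(aq)]·[Mg²⁺(aq)]) / [Sn⁴⁺(aq)] = 5.45 and log Q = 0.736.
E = E° − (0.0542/n)·log Q = +2.53 − (0.0542/2)(0.736) = +2.510 V.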